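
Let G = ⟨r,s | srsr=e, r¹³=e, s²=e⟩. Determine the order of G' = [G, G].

G' = [G, G] is generated by all commutators. The generator-pair commutators are: [r, s] = r².
The subgroup they normally generate is {e, r, r², r³, r⁴, r⁵, r⁶, r⁷, r⁸, r⁹, r¹⁰, r¹¹, r¹²}, of order 13.
Check: |G/G'| = 26/13 = 2 is the order of the abelianisation.

Answer: 13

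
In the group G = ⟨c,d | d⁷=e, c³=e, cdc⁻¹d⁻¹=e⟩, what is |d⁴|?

Compute successive powers until reaching e:
  (d⁴)¹ = d⁴, (d⁴)² = d, (d⁴)³ = d⁵, (d⁴)⁴ = d², (d⁴)⁵ = d⁶, (d⁴)⁶ = d³, (d⁴)⁷ = e.
The smallest positive k with (d⁴)ᵏ = e is 7.

Answer: 7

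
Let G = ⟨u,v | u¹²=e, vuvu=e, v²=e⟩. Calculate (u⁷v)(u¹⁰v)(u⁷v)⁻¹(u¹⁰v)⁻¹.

[(u⁷v), (u¹⁰v)] = (u⁷v)·(u¹⁰v)·(u⁷v)⁻¹·(u¹⁰v)⁻¹.
  (u⁷v) · (u¹⁰v) = u⁹
  (u⁹) · (u⁷v) = u⁴v
  (u⁴v) · (u¹⁰v) = u⁶

Answer: u⁶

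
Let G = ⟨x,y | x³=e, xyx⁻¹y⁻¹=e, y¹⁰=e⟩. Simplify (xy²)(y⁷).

Compute (xy²) · (y⁷) by multiplying left to right and reducing via the relations at each step:
  (xy²) · y⁷ = xy⁹

Answer: xy⁹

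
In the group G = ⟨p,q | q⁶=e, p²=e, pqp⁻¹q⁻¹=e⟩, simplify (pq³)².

Compute successive powers of (pq³), reducing at each step:
  (pq³)²: (pq³) · p = q³;   (q³) · q³ = e

Answer: e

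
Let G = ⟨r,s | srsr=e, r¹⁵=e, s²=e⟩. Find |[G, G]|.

G' = [G, G] is generated by all commutators. The generator-pair commutators are: [r, s] = r².
The subgroup they normally generate is {e, r, r², r³, r⁴, r⁵, r⁶, r⁷, r⁸, r⁹, r¹⁰, r¹¹, r¹², r¹³, r¹⁴}, of order 15.
Check: |G/G'| = 30/15 = 2 is the order of the abelianisation.

Answer: 15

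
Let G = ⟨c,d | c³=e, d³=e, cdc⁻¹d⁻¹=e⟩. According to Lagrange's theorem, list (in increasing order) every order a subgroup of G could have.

|G| = 9 = 3². By Lagrange's theorem the order of any subgroup divides 9; the divisors of 9 are 1, 3, 9.

Answer: 1, 3, 9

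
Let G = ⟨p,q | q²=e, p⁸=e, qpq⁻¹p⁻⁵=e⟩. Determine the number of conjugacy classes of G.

The conjugacy classes (representative and size) are:
  [e] (size 1), [p⁵] (size 2), [p²] (size 1), [p⁷] (size 2), [p⁴] (size 1), [p⁶] (size 1), [q] (size 2), [p⁵q] (size 2), [p²q] (size 2), [p³q] (size 2).
Class equation: 1 + 2 + 1 + 2 + 1 + 1 + 2 + 2 + 2 + 2 = 16 = |G|. So G has 10 conjugacy classes.

Answer: 10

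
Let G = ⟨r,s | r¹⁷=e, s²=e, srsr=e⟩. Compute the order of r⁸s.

Compute successive powers until reaching e:
  (r⁸s)¹ = r⁸s, (r⁸s)² = e.
The smallest positive k with (r⁸s)ᵏ = e is 2.

Answer: 2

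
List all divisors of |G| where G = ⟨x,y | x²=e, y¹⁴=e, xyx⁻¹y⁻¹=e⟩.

|G| = 28 = 2² · 7. By Lagrange's theorem the order of any subgroup divides 28; the divisors of 28 are 1, 2, 4, 7, 14, 28.

Answer: 1, 2, 4, 7, 14, 28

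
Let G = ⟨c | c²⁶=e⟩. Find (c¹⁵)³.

Compute successive powers of (c¹⁵), reducing at each step:
  (c¹⁵)²: (c¹⁵) · c¹⁵ = c⁴
  (c¹⁵)³: (c⁴) · c¹⁵ = c¹⁹

Answer: c¹⁹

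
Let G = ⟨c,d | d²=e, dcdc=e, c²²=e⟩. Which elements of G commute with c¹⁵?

⟨c¹⁵⟩ ⊆ C_G(c¹⁵) since powers of c¹⁵ commute with c¹⁵; so |C_G(c¹⁵)| ≥ |⟨c¹⁵⟩| = 22.
By orbit–stabilizer, |C_G(c¹⁵)| = |G| / |conj. class of c¹⁵| = 44 / 2 = 22.
The 22 elements commuting with c¹⁵ are {e, c, c², c³, c⁴, c⁵, c⁶, c⁷, c⁸, c⁹, c¹⁰, c¹¹, c¹², c¹³, c¹⁴, c¹⁵, c¹⁶, c¹⁷, c¹⁸, c¹⁹, c²⁰, c²¹}.

Answer: {e, c, c², c³, c⁴, c⁵, c⁶, c⁷, c⁸, c⁹, c¹⁰, c¹¹, c¹², c¹³, c¹⁴, c¹⁵, c¹⁶, c¹⁷, c¹⁸, c¹⁹, c²⁰, c²¹}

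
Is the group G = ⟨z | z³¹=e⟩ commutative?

G has a single generator, so G is cyclic and hence abelian.

Answer: Yes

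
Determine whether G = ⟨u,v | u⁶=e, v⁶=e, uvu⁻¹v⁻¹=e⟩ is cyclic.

|G| = 36, but the maximum element order in G is 6 < 36. No single element generates all of G, so G is not cyclic.

Answer: No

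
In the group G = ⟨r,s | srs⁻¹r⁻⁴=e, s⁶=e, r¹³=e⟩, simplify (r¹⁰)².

Compute successive powers of (r¹⁰), reducing at each step:
  (r¹⁰)²: (r¹⁰) · r¹⁰ = r⁷

Answer: r⁷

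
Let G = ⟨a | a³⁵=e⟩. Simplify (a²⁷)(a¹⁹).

Compute (a²⁷) · (a¹⁹) by multiplying left to right and reducing via the relations at each step:
  (a²⁷) · a¹⁹ = a¹¹

Answer: a¹¹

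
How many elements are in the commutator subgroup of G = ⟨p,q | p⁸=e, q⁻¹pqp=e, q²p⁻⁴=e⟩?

G' = [G, G] is generated by all commutators. The generator-pair commutators are: [p, q] = p².
The subgroup they normally generate is {e, p², p⁴, p⁶}, of order 4.
Check: |G/G'| = 16/4 = 4 is the order of the abelianisation.

Answer: 4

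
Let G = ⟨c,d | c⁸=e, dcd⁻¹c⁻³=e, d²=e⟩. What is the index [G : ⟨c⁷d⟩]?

First find ord(c⁷d) by computing successive powers:
  (c⁷d)¹ = c⁷d, (c⁷d)² = c⁴, (c⁷d)³ = c³d, (c⁷d)⁴ = e.
So |⟨c⁷d⟩| = ord(c⁷d) = 4. With |G| = 16, by Lagrange [G : ⟨c⁷d⟩] = 16/4 = 4.

Answer: 4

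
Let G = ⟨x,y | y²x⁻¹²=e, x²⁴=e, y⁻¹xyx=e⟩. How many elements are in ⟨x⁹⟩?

|⟨x⁹⟩| equals the order of x⁹. Compute successive powers until reaching e:
  (x⁹)¹ = x⁹, (x⁹)² = x¹⁸, (x⁹)³ = x³, (x⁹)⁴ = x¹², (x⁹)⁵ = x²¹, (x⁹)⁶ = x⁶, (x⁹)⁷ = x¹⁵, (x⁹)⁸ = e.
The smallest positive k with (x⁹)ᵏ = e is 8, so |⟨x⁹⟩| = 8.

Answer: 8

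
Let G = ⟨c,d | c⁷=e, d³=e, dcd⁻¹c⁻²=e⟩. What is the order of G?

Enumerate words in the generators, reducing via the relations: the distinct elements are
  {c, d, e, cd, c², c³, c⁴, c⁵, c⁶, d², cd², c²d, c³d, c⁴d, c⁵d, c⁶d, c²d², c³d², c⁴d², c⁵d², c⁶d²}.
No further products give new elements, so |G| = 21.

Answer: 21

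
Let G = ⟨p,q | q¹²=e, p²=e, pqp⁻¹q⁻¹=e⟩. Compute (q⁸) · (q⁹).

Compute (q⁸) · (q⁹) by multiplying left to right and reducing via the relations at each step:
  (q⁸) · q⁹ = q⁵

Answer: q⁵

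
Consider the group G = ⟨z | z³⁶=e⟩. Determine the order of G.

G is generated by a single element, so G is cyclic. The relator gives z³⁶ = e and no smaller power is forced to be e, so the 36 powers {e, z, z², z³, z⁴, z⁵, z⁶, z⁷, z⁸, z⁹, z²², z²³, z²¹, z²⁰, z²⁴, z²⁵, z²⁶, z²⁷, z²⁸, z²⁹, z³², z³³, z³¹, z³⁰, z³⁴, z³⁵, z¹², z¹³, z¹¹, z¹⁰, z¹⁴, z¹⁵, z¹⁶, z¹⁷, z¹⁸, z¹⁹} are distinct. Hence |G| = 36.

Answer: 36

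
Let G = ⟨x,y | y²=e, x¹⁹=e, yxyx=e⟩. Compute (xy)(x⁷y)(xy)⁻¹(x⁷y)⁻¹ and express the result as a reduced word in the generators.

[(xy), (x⁷y)] = (xy)·(x⁷y)·(xy)⁻¹·(x⁷y)⁻¹.
  (xy) · (x⁷y) = x¹³
  (x¹³) · (xy) = x¹⁴y
  (x¹⁴y) · (x⁷y) = x⁷

Answer: x⁷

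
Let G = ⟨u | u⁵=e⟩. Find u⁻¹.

The order of u is 5 (smallest k with uᵏ = e), so u⁻¹ = u⁴ = u⁴.
Check: u · (u⁴) → u · u⁴ = e, giving e as required.

Answer: u⁴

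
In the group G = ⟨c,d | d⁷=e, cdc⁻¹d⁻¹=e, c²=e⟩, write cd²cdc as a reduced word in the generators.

Multiply left to right, reducing at each step:
  c · d² = cd²
  (cd²) · c = d²
  (d²) · d = d³
  (d³) · c = cd³

Answer: cd³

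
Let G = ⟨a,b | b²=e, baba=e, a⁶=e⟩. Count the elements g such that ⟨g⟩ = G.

⟨g⟩ = G would require ord(g) = |G| = 12, but the maximum element order in G is 6 < 12. So G is not cyclic and no single element generates it: the count is 0.

Answer: 0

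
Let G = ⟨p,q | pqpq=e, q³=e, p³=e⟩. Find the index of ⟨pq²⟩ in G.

First find ord(pq²) by computing successive powers:
  (pq²)¹ = pq², (pq²)² = qp², (pq²)³ = e.
So |⟨pq²⟩| = ord(pq²) = 3. With |G| = 12, by Lagrange [G : ⟨pq²⟩] = 12/3 = 4.

Answer: 4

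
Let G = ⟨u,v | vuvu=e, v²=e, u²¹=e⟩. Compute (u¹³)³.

Compute successive powers of (u¹³), reducing at each step:
  (u¹³)²: (u¹³) · u¹³ = u⁵
  (u¹³)³: (u⁵) · u¹³ = u¹⁸

Answer: u¹⁸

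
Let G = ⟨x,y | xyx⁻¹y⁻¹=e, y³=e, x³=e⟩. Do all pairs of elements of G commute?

Each pair of generators commutes: x·y = xy = y·x. Since the generators pairwise commute, every element of G commutes with every other, so G is abelian.

Answer: Yes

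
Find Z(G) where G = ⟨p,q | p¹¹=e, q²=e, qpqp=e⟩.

An element z ∈ Z(G) iff z commutes with every generator.
For example e is central: e·p = p = p·e; e·q = q = q·e.
Whereas p ∉ Z(G) since p·q = pq ≠ p¹⁰q = q·p.
Checking each of the 22 elements this way gives Z(G) = {e}, of order 1.

Answer: {e}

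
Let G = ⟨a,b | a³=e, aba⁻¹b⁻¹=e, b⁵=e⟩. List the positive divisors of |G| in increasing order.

|G| = 15 = 3 · 5. By Lagrange's theorem the order of any subgroup divides 15; the divisors of 15 are 1, 3, 5, 15.

Answer: 1, 3, 5, 15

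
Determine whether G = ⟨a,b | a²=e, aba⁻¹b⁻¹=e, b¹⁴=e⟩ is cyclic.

|G| = 28, but the maximum element order in G is 14 < 28. No single element generates all of G, so G is not cyclic.

Answer: No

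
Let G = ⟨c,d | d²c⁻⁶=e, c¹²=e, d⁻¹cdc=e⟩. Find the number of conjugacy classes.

The conjugacy classes (representative and size) are:
  [e] (size 1), [c¹¹] (size 2), [c²] (size 2), [c⁹] (size 2), [c⁴] (size 2), [c⁵] (size 2), [c⁶] (size 1), [c²d] (size 6), [cd] (size 6).
Class equation: 1 + 2 + 2 + 2 + 2 + 2 + 1 + 6 + 6 = 24 = |G|. So G has 9 conjugacy classes.

Answer: 9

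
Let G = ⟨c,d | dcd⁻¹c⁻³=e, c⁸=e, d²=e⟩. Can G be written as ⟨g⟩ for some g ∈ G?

Every cyclic group is abelian. But c·d = cd while d·c = c³d, so c·d ≠ d·c and G is not abelian. Hence G is not cyclic.

Answer: No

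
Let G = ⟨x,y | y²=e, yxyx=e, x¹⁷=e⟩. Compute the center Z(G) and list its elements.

An element z ∈ Z(G) iff z commutes with every generator.
For example e is central: e·x = x = x·e; e·y = y = y·e.
Whereas x ∉ Z(G) since x·y = xy ≠ x¹⁶y = y·x.
Checking each of the 34 elements this way gives Z(G) = {e}, of order 1.

Answer: {e}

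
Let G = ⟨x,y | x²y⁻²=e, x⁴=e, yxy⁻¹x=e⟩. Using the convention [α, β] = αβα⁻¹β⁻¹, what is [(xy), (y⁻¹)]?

[(xy), (y⁻¹)] = (xy)·(y⁻¹)·(xy)⁻¹·(y⁻¹)⁻¹.
  (xy) · (y⁻¹) = x
  x · (xy⁻¹) = y
  y · y = x²

Answer: x²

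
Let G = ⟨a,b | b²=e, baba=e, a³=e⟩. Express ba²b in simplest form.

Multiply left to right, reducing at each step:
  b · a² = ab
  (ab) · b = a

Answer: a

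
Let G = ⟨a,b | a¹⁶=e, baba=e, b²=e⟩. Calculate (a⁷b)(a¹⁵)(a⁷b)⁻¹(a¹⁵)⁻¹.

[(a⁷b), (a¹⁵)] = (a⁷b)·(a¹⁵)·(a⁷b)⁻¹·(a¹⁵)⁻¹.
  (a⁷b) · (a¹⁵) = a⁸b
  (a⁸b) · (a⁷b) = a
  a · a = a²

Answer: a²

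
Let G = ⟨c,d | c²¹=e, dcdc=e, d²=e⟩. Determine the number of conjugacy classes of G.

The conjugacy classes (representative and size) are:
  [e] (size 1), [c²⁰] (size 2), [c²] (size 2), [c³] (size 2), [c¹⁷] (size 2), [c⁵] (size 2), [c⁶] (size 2), [c⁷] (size 2), [c⁸] (size 2), [c⁹] (size 2), [c¹⁰] (size 2), [d] (size 21).
Class equation: 1 + 2 + 2 + 2 + 2 + 2 + 2 + 2 + 2 + 2 + 2 + 21 = 42 = |G|. So G has 12 conjugacy classes.

Answer: 12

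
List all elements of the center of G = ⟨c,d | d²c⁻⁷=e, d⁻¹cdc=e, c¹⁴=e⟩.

An element z ∈ Z(G) iff z commutes with every generator.
For example c⁷ is central: (c⁷)·c = c⁸ = c·(c⁷); (c⁷)·d = d⁻¹ = d·(c⁷).
Whereas c ∉ Z(G) since c·d = cd ≠ c⁶d⁻¹ = d·c.
Checking each of the 28 elements this way gives Z(G) = {e, c⁷}, of order 2.

Answer: {e, c⁷}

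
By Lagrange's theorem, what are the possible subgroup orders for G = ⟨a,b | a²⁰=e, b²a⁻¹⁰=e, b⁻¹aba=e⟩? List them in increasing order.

|G| = 40 = 2³ · 5. By Lagrange's theorem the order of any subgroup divides 40; the divisors of 40 are 1, 2, 4, 5, 8, 10, 20, 40.

Answer: 1, 2, 4, 5, 8, 10, 20, 40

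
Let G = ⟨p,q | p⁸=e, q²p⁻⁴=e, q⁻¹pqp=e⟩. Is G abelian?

p·q = pq but q·p = p³q⁻¹, so p·q ≠ q·p and G is not abelian.

Answer: No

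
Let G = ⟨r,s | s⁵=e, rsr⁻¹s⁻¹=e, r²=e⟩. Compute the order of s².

Compute successive powers until reaching e:
  (s²)¹ = s², (s²)² = s⁴, (s²)³ = s, (s²)⁴ = s³, (s²)⁵ = e.
The smallest positive k with (s²)ᵏ = e is 5.

Answer: 5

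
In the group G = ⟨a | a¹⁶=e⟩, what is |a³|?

Compute successive powers until reaching e:
  (a³)¹ = a³, (a³)² = a⁶, (a³)³ = a⁹, (a³)⁴ = a¹², (a³)⁵ = a¹⁵, (a³)⁶ = a², (a³)⁷ = a⁵, (a³)⁸ = a⁸, (a³)⁹ = a¹¹, (a³)¹⁰ = a¹⁴, (a³)¹¹ = a, (a³)¹² = a⁴, (a³)¹³ = a⁷, (a³)¹⁴ = a¹⁰, (a³)¹⁵ = a¹³, (a³)¹⁶ = e.
The smallest positive k with (a³)ᵏ = e is 16.

Answer: 16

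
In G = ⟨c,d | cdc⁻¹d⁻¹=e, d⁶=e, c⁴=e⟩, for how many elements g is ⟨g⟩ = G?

⟨g⟩ = G would require ord(g) = |G| = 24, but the maximum element order in G is 12 < 24. So G is not cyclic and no single element generates it: the count is 0.

Answer: 0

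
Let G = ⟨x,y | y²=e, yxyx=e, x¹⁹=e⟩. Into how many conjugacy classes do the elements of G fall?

The conjugacy classes (representative and size) are:
  [e] (size 1), [x¹⁸] (size 2), [x²] (size 2), [x¹⁶] (size 2), [x⁴] (size 2), [x¹⁴] (size 2), [x¹³] (size 2), [x¹²] (size 2), [x⁸] (size 2), [x⁹] (size 2), [y] (size 19).
Class equation: 1 + 2 + 2 + 2 + 2 + 2 + 2 + 2 + 2 + 2 + 19 = 38 = |G|. So G has 11 conjugacy classes.

Answer: 11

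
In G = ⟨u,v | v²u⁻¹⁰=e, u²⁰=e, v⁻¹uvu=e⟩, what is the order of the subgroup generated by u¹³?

|⟨u¹³⟩| equals the order of u¹³. Compute successive powers until reaching e:
  (u¹³)¹ = u¹³, (u¹³)² = u⁶, (u¹³)³ = u¹⁹, (u¹³)⁴ = u¹², (u¹³)⁵ = u⁵, (u¹³)⁶ = u¹⁸, (u¹³)⁷ = u¹¹, (u¹³)⁸ = u⁴, (u¹³)⁹ = u¹⁷, (u¹³)¹⁰ = u¹⁰, (u¹³)¹¹ = u³, (u¹³)¹² = u¹⁶, (u¹³)¹³ = u⁹, (u¹³)¹⁴ = u², (u¹³)¹⁵ = u¹⁵, (u¹³)¹⁶ = u⁸, (u¹³)¹⁷ = u, (u¹³)¹⁸ = u¹⁴, (u¹³)¹⁹ = u⁷, (u¹³)²⁰ = e.
The smallest positive k with (u¹³)ᵏ = e is 20, so |⟨u¹³⟩| = 20.

Answer: 20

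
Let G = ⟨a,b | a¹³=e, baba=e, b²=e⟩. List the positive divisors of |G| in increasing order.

|G| = 26 = 2 · 13. By Lagrange's theorem the order of any subgroup divides 26; the divisors of 26 are 1, 2, 13, 26.

Answer: 1, 2, 13, 26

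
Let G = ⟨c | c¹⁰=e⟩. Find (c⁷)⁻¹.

The order of (c⁷) is 10 (smallest k with (c⁷)ᵏ = e), so (c⁷)⁻¹ = (c⁷)⁹ = c³.
Check: (c⁷) · (c³) → (c⁷) · c³ = e, giving e as required.

Answer: c³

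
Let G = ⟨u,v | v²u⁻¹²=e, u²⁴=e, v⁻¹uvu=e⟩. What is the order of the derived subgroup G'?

G' = [G, G] is generated by all commutators. The generator-pair commutators are: [u, v] = u².
The subgroup they normally generate is {e, u², u⁴, u⁶, u⁸, u¹⁰, u¹², u¹⁴, u¹⁶, u¹⁸, u²⁰, u²²}, of order 12.
Check: |G/G'| = 48/12 = 4 is the order of the abelianisation.

Answer: 12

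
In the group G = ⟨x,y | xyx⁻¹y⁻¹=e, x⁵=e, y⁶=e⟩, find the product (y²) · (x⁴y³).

Compute (y²) · (x⁴y³) by multiplying left to right and reducing via the relations at each step:
  (y²) · x⁴ = x⁴y²
  (x⁴y²) · y³ = x⁴y⁵

Answer: x⁴y⁵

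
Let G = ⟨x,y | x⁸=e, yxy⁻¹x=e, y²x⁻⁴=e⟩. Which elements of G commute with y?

⟨y⟩ ⊆ C_G(y) since powers of y commute with y; so |C_G(y)| ≥ |⟨y⟩| = 4.
By orbit–stabilizer, |C_G(y)| = |G| / |conj. class of y| = 16 / 4 = 4.
The 4 elements commuting with y are {e, x⁴, y, y⁻¹}.

Answer: {e, x⁴, y, y⁻¹}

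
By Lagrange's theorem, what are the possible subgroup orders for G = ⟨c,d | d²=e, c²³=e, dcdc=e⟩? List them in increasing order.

|G| = 46 = 2 · 23. By Lagrange's theorem the order of any subgroup divides 46; the divisors of 46 are 1, 2, 23, 46.

Answer: 1, 2, 23, 46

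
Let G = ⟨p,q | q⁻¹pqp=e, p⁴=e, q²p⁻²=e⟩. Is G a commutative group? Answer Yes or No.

p·q = pq but q·p = pq⁻¹, so p·q ≠ q·p and G is not abelian.

Answer: No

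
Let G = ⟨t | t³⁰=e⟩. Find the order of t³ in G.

Compute successive powers until reaching e:
  (t³)¹ = t³, (t³)² = t⁶, (t³)³ = t⁹, (t³)⁴ = t¹², (t³)⁵ = t¹⁵, (t³)⁶ = t¹⁸, (t³)⁷ = t²¹, (t³)⁸ = t²⁴, (t³)⁹ = t²⁷, (t³)¹⁰ = e.
The smallest positive k with (t³)ᵏ = e is 10.

Answer: 10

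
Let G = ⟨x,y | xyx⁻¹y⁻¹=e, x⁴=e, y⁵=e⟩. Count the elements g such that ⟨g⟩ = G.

G is cyclic of order 20. An element generates G iff its order is 20, and a cyclic group of order 20 has exactly φ(20) = 8 such elements.

Answer: 8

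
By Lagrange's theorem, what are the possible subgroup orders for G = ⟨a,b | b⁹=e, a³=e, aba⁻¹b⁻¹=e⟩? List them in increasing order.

|G| = 27 = 3³. By Lagrange's theorem the order of any subgroup divides 27; the divisors of 27 are 1, 3, 9, 27.

Answer: 1, 3, 9, 27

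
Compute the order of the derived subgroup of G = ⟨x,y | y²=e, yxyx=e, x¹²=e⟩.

G' = [G, G] is generated by all commutators. The generator-pair commutators are: [x, y] = x².
The subgroup they normally generate is {e, x², x⁴, x⁶, x⁸, x¹⁰}, of order 6.
Check: |G/G'| = 24/6 = 4 is the order of the abelianisation.

Answer: 6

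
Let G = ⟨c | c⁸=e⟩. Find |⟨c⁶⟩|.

|⟨c⁶⟩| equals the order of c⁶. Compute successive powers until reaching e:
  (c⁶)¹ = c⁶, (c⁶)² = c⁴, (c⁶)³ = c², (c⁶)⁴ = e.
The smallest positive k with (c⁶)ᵏ = e is 4, so |⟨c⁶⟩| = 4.

Answer: 4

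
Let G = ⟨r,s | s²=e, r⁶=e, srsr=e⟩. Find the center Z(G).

An element z ∈ Z(G) iff z commutes with every generator.
For example r³ is central: (r³)·r = r⁴ = r·(r³); (r³)·s = r³s = s·(r³).
Whereas r ∉ Z(G) since r·s = rs ≠ r⁵s = s·r.
Checking each of the 12 elements this way gives Z(G) = {e, r³}, of order 2.

Answer: {e, r³}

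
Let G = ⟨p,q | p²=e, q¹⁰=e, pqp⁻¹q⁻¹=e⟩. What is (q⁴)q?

Compute (q⁴) · q by multiplying left to right and reducing via the relations at each step:
  (q⁴) · q = q⁵

Answer: q⁵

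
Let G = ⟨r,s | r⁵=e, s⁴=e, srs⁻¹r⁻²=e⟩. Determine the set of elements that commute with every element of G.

An element z ∈ Z(G) iff z commutes with every generator.
For example e is central: e·r = r = r·e; e·s = s = s·e.
Whereas r ∉ Z(G) since r·s = rs ≠ r²s = s·r.
Checking each of the 20 elements this way gives Z(G) = {e}, of order 1.

Answer: {e}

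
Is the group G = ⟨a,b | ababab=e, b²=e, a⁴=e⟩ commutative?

a·b = ab but b·a = ba, so a·b ≠ b·a and G is not abelian.

Answer: No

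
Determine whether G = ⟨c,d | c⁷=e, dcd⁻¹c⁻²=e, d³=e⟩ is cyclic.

Every cyclic group is abelian. But c·d = cd while d·c = c²d, so c·d ≠ d·c and G is not abelian. Hence G is not cyclic.

Answer: No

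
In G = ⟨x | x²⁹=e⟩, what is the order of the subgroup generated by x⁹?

|⟨x⁹⟩| equals the order of x⁹. Compute successive powers until reaching e:
  (x⁹)¹ = x⁹, (x⁹)² = x¹⁸, (x⁹)³ = x²⁷, (x⁹)⁴ = x⁷, (x⁹)⁵ = x¹⁶, (x⁹)⁶ = x²⁵, (x⁹)⁷ = x⁵, (x⁹)⁸ = x¹⁴, (x⁹)⁹ = x²³, (x⁹)¹⁰ = x³, (x⁹)¹¹ = x¹², (x⁹)¹² = x²¹, (x⁹)¹³ = x, (x⁹)¹⁴ = x¹⁰, (x⁹)¹⁵ = x¹⁹, (x⁹)¹⁶ = x²⁸, (x⁹)¹⁷ = x⁸, (x⁹)¹⁸ = x¹⁷, (x⁹)¹⁹ = x²⁶, (x⁹)²⁰ = x⁶, (x⁹)²¹ = x¹⁵, (x⁹)²² = x²⁴, (x⁹)²³ = x⁴, (x⁹)²⁴ = x¹³, (x⁹)²⁵ = x²², (x⁹)²⁶ = x², (x⁹)²⁷ = x¹¹, (x⁹)²⁸ = x²⁰, (x⁹)²⁹ = e.
The smallest positive k with (x⁹)ᵏ = e is 29, so |⟨x⁹⟩| = 29.

Answer: 29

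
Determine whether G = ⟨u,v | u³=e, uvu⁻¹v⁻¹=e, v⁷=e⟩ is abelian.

Each pair of generators commutes: u·v = uv = v·u. Since the generators pairwise commute, every element of G commutes with every other, so G is abelian.

Answer: Yes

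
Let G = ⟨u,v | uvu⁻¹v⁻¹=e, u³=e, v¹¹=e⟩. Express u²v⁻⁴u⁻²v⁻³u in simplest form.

Multiply left to right, reducing at each step:
  (u²) · v⁻⁴ = u²v⁷
  (u²v⁷) · u⁻² = v⁷
  (v⁷) · v⁻³ = v⁴
  (v⁴) · u = uv⁴

Answer: uv⁴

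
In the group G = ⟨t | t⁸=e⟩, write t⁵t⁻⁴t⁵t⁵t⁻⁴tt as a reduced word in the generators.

Multiply left to right, reducing at each step:
  (t⁵) · t⁻⁴ = t
  t · t⁵ = t⁶
  (t⁶) · t⁵ = t³
  (t³) · t⁻⁴ = t⁷
  (t⁷) · t = e
  e · t = t

Answer: t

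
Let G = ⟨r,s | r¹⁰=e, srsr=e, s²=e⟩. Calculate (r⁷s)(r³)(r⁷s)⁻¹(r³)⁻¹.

[(r⁷s), (r³)] = (r⁷s)·(r³)·(r⁷s)⁻¹·(r³)⁻¹.
  (r⁷s) · (r³) = r⁴s
  (r⁴s) · (r⁷s) = r⁷
  (r⁷) · (r⁷) = r⁴

Answer: r⁴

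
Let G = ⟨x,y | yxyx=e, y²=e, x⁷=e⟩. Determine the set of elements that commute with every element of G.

An element z ∈ Z(G) iff z commutes with every generator.
For example e is central: e·x = x = x·e; e·y = y = y·e.
Whereas x ∉ Z(G) since x·y = xy ≠ x⁶y = y·x.
Checking each of the 14 elements this way gives Z(G) = {e}, of order 1.

Answer: {e}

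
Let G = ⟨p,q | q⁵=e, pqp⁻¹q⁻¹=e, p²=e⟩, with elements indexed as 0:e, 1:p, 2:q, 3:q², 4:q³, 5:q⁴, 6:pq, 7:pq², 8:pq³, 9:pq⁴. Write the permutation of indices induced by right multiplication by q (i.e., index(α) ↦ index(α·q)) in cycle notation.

(0 2 3 4 5)(1 6 7 8 9)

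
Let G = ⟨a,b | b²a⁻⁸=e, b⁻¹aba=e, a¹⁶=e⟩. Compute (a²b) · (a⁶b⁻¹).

Compute (a²b) · (a⁶b⁻¹) by multiplying left to right and reducing via the relations at each step:
  (a²b) · a⁶ = a⁴b⁻¹
  (a⁴b⁻¹) · b⁻¹ = a¹²

Answer: a¹²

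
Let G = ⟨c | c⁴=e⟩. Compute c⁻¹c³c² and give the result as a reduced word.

Multiply left to right, reducing at each step:
  (c³) · c³ = c²
  (c²) · c² = e

Answer: e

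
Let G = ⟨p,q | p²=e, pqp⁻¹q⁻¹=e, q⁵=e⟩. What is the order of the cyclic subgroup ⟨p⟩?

|⟨p⟩| equals the order of p. Compute successive powers until reaching e:
  p¹ = p, p² = e.
The smallest positive k with pᵏ = e is 2, so |⟨p⟩| = 2.

Answer: 2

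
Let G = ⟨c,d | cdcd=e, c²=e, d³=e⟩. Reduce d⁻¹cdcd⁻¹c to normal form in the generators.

Multiply left to right, reducing at each step:
  (d²) · c = cd
  (cd) · d = cd²
  (cd²) · c = d
  d · d⁻¹ = e
  e · c = c

Answer: c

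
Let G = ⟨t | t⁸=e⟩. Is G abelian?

G has a single generator, so G is cyclic and hence abelian.

Answer: Yes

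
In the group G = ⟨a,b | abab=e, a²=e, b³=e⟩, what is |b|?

Compute successive powers until reaching e:
  b¹ = b, b² = b², b³ = e.
The smallest positive k with bᵏ = e is 3.

Answer: 3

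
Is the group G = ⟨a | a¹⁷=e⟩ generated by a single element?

|G| = 17. The element a has order 17 (its powers give 17 distinct elements), so ⟨a⟩ = G and G is cyclic.

Answer: Yes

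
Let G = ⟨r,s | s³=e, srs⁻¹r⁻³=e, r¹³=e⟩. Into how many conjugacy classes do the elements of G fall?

The conjugacy classes (representative and size) are:
  [e] (size 1), [r] (size 3), [r⁵] (size 3), [r¹⁰] (size 3), [r⁸] (size 3), [r¹⁰s] (size 13), [r⁷s²] (size 13).
Class equation: 1 + 3 + 3 + 3 + 3 + 13 + 13 = 39 = |G|. So G has 7 conjugacy classes.

Answer: 7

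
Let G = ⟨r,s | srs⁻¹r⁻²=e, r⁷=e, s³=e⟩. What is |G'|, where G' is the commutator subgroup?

G' = [G, G] is generated by all commutators. The generator-pair commutators are: [r, s] = r⁶.
The subgroup they normally generate is {e, r, r², r³, r⁴, r⁵, r⁶}, of order 7.
Check: |G/G'| = 21/7 = 3 is the order of the abelianisation.

Answer: 7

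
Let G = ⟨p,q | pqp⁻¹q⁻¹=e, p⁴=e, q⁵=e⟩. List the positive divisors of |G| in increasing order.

|G| = 20 = 2² · 5. By Lagrange's theorem the order of any subgroup divides 20; the divisors of 20 are 1, 2, 4, 5, 10, 20.

Answer: 1, 2, 4, 5, 10, 20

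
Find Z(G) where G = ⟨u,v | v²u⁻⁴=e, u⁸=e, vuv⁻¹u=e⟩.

An element z ∈ Z(G) iff z commutes with every generator.
For example u⁴ is central: (u⁴)·u = u⁵ = u·(u⁴); (u⁴)·v = v⁻¹ = v·(u⁴).
Whereas u ∉ Z(G) since u·v = uv ≠ u³v⁻¹ = v·u.
Checking each of the 16 elements this way gives Z(G) = {e, u⁴}, of order 2.

Answer: {e, u⁴}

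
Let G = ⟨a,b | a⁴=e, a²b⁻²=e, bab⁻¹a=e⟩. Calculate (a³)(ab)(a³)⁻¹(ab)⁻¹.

[(a³), (ab)] = (a³)·(ab)·(a³)⁻¹·(ab)⁻¹.
  (a³) · (ab) = b
  b · a = ab⁻¹
  (ab⁻¹) · (ab⁻¹) = a²

Answer: a²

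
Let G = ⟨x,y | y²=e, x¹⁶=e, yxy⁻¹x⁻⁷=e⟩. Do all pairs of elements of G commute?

x·y = xy but y·x = x⁷y, so x·y ≠ y·x and G is not abelian.

Answer: No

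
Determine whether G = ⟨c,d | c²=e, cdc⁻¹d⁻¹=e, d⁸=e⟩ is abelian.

Each pair of generators commutes: c·d = cd = d·c. Since the generators pairwise commute, every element of G commutes with every other, so G is abelian.

Answer: Yes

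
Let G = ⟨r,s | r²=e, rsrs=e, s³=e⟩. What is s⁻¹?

The order of s is 3 (smallest k with sᵏ = e), so s⁻¹ = s² = s².
Check: s · (s²) → s · s² = e, giving e as required.

Answer: s²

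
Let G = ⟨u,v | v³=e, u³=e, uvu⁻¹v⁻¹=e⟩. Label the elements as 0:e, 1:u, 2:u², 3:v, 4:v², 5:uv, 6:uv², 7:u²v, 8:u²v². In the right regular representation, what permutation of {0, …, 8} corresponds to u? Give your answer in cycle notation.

(0 1 2)(3 5 7)(4 6 8)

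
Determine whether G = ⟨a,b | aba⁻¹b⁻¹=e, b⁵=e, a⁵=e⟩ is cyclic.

|G| = 25, but the maximum element order in G is 5 < 25. No single element generates all of G, so G is not cyclic.

Answer: No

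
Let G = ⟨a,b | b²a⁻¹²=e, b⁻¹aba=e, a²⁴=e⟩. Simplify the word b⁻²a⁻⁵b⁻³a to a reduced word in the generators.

Multiply left to right, reducing at each step:
  (a¹²) · a⁻⁵ = a⁷
  (a⁷) · b⁻³ = a⁷b
  (a⁷b) · a = a⁶b

Answer: a⁶b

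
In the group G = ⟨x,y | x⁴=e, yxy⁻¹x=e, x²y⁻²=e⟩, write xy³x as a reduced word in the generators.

Multiply left to right, reducing at each step:
  x · y³ = xy⁻¹
  (xy⁻¹) · x = y⁻¹

Answer: y⁻¹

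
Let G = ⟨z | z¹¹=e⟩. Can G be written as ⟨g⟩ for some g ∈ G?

|G| = 11. The element z has order 11 (its powers give 11 distinct elements), so ⟨z⟩ = G and G is cyclic.

Answer: Yes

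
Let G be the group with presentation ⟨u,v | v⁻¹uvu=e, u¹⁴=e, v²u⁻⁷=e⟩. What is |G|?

Enumerate words in the generators, reducing via the relations: the distinct elements are
  {e, u, v, uv, u², u³, u⁴, u⁵, u⁶, u⁷, u⁸, u⁹, u²v, u³v, u¹², u¹³, u¹¹, u¹⁰, u⁴v, u⁵v, u⁶v, v⁻¹, uv⁻¹, u²v⁻¹, u³v⁻¹, u⁴v⁻¹, u⁵v⁻¹, u⁶v⁻¹}.
No further products give new elements, so |G| = 28.

Answer: 28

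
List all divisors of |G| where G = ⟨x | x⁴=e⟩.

|G| = 4 = 2². By Lagrange's theorem the order of any subgroup divides 4; the divisors of 4 are 1, 2, 4.

Answer: 1, 2, 4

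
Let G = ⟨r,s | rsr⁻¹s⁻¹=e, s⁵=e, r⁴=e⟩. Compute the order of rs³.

Compute successive powers until reaching e:
  (rs³)¹ = rs³, (rs³)² = r²s, (rs³)³ = r³s⁴, (rs³)⁴ = s², (rs³)⁵ = r, (rs³)⁶ = r²s³, (rs³)⁷ = r³s, (rs³)⁸ = s⁴, (rs³)⁹ = rs², (rs³)¹⁰ = r², (rs³)¹¹ = r³s³, (rs³)¹² = s, (rs³)¹³ = rs⁴, (rs³)¹⁴ = r²s², (rs³)¹⁵ = r³, (rs³)¹⁶ = s³, (rs³)¹⁷ = rs, (rs³)¹⁸ = r²s⁴, (rs³)¹⁹ = r³s², (rs³)²⁰ = e.
The smallest positive k with (rs³)ᵏ = e is 20.

Answer: 20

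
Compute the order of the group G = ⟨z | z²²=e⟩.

G is generated by a single element, so G is cyclic. The relator gives z²² = e and no smaller power is forced to be e, so the 22 powers {e, z, z², z³, z⁴, z⁵, z⁶, z⁷, z⁸, z⁹, z²¹, z²⁰, z¹², z¹³, z¹¹, z¹⁰, z¹⁴, z¹⁵, z¹⁶, z¹⁷, z¹⁸, z¹⁹} are distinct. Hence |G| = 22.

Answer: 22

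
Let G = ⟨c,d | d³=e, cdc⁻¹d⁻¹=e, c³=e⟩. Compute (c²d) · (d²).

Compute (c²d) · (d²) by multiplying left to right and reducing via the relations at each step:
  (c²d) · d² = c²

Answer: c²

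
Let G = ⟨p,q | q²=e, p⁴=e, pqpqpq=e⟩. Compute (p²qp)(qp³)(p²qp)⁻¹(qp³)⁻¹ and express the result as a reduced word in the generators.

[(p²qp), (qp³)] = (p²qp)·(qp³)·(p²qp)⁻¹·(qp³)⁻¹.
  (p²qp) · (qp³) = pqp²
  (pqp²) · (p³qp²) = qp
  (qp) · (pq) = qp²q

Answer: qp²q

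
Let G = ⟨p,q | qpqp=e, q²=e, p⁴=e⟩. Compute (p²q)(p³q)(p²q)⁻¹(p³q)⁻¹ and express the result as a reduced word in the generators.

[(p²q), (p³q)] = (p²q)·(p³q)·(p²q)⁻¹·(p³q)⁻¹.
  (p²q) · (p³q) = p³
  (p³) · (p²q) = pq
  (pq) · (p³q) = p²

Answer: p²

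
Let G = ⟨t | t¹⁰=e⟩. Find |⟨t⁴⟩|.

|⟨t⁴⟩| equals the order of t⁴. Compute successive powers until reaching e:
  (t⁴)¹ = t⁴, (t⁴)² = t⁸, (t⁴)³ = t², (t⁴)⁴ = t⁶, (t⁴)⁵ = e.
The smallest positive k with (t⁴)ᵏ = e is 5, so |⟨t⁴⟩| = 5.

Answer: 5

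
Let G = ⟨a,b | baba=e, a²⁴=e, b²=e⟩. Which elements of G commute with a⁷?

⟨a⁷⟩ ⊆ C_G(a⁷) since powers of a⁷ commute with a⁷; so |C_G(a⁷)| ≥ |⟨a⁷⟩| = 24.
By orbit–stabilizer, |C_G(a⁷)| = |G| / |conj. class of a⁷| = 48 / 2 = 24.
The 24 elements commuting with a⁷ are {e, a, a², a³, a⁴, a⁵, a⁶, a⁷, a⁸, a⁹, a¹⁰, a¹¹, a¹², a¹³, a¹⁴, a¹⁵, a¹⁶, a¹⁷, a¹⁸, a¹⁹, a²⁰, a²¹, a²², a²³}.

Answer: {e, a, a², a³, a⁴, a⁵, a⁶, a⁷, a⁸, a⁹, a¹⁰, a¹¹, a¹², a¹³, a¹⁴, a¹⁵, a¹⁶, a¹⁷, a¹⁸, a¹⁹, a²⁰, a²¹, a²², a²³}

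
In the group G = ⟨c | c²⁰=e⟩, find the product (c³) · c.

Compute (c³) · c by multiplying left to right and reducing via the relations at each step:
  (c³) · c = c⁴

Answer: c⁴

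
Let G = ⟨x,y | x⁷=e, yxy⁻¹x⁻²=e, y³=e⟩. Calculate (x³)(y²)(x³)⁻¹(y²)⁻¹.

[(x³), (y²)] = (x³)·(y²)·(x³)⁻¹·(y²)⁻¹.
  (x³) · (y²) = x³y²
  (x³y²) · (x⁴) = x⁵y²
  (x⁵y²) · y = x⁵

Answer: x⁵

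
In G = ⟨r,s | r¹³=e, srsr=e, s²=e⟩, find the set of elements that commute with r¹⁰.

⟨r¹⁰⟩ ⊆ C_G(r¹⁰) since powers of r¹⁰ commute with r¹⁰; so |C_G(r¹⁰)| ≥ |⟨r¹⁰⟩| = 13.
By orbit–stabilizer, |C_G(r¹⁰)| = |G| / |conj. class of r¹⁰| = 26 / 2 = 13.
The 13 elements commuting with r¹⁰ are {e, r, r², r³, r⁴, r⁵, r⁶, r⁷, r⁸, r⁹, r¹⁰, r¹¹, r¹²}.

Answer: {e, r, r², r³, r⁴, r⁵, r⁶, r⁷, r⁸, r⁹, r¹⁰, r¹¹, r¹²}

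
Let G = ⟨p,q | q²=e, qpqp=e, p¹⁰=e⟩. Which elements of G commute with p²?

⟨p²⟩ ⊆ C_G(p²) since powers of p² commute with p²; so |C_G(p²)| ≥ |⟨p²⟩| = 5.
By orbit–stabilizer, |C_G(p²)| = |G| / |conj. class of p²| = 20 / 2 = 10.
The 10 elements commuting with p² are {e, p, p², p³, p⁴, p⁵, p⁶, p⁷, p⁸, p⁹}.

Answer: {e, p, p², p³, p⁴, p⁵, p⁶, p⁷, p⁸, p⁹}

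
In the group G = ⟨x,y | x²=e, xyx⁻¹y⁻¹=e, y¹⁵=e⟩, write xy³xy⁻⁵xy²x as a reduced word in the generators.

Multiply left to right, reducing at each step:
  x · y³ = xy³
  (xy³) · x = y³
  (y³) · y⁻⁵ = y¹³
  (y¹³) · x = xy¹³
  (xy¹³) · y² = x
  x · x = e

Answer: e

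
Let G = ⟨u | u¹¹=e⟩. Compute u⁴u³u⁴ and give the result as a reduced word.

Multiply left to right, reducing at each step:
  (u⁴) · u³ = u⁷
  (u⁷) · u⁴ = e

Answer: e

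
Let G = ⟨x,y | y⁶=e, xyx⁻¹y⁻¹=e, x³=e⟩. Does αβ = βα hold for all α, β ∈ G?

Each pair of generators commutes: x·y = xy = y·x. Since the generators pairwise commute, every element of G commutes with every other, so G is abelian.

Answer: Yes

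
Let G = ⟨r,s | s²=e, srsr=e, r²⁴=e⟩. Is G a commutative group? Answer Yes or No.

r·s = rs but s·r = r²³s, so r·s ≠ s·r and G is not abelian.

Answer: No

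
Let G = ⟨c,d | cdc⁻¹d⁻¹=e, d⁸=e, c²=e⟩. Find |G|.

Enumerate words in the generators, reducing via the relations: the distinct elements are
  {c, d, e, cd, d², d³, d⁴, d⁵, d⁶, d⁷, cd², cd³, cd⁴, cd⁵, cd⁶, cd⁷}.
No further products give new elements, so |G| = 16.

Answer: 16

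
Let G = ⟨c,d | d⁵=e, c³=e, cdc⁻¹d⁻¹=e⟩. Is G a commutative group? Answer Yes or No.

Each pair of generators commutes: c·d = cd = d·c. Since the generators pairwise commute, every element of G commutes with every other, so G is abelian.

Answer: Yes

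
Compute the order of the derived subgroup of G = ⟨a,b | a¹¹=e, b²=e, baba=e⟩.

G' = [G, G] is generated by all commutators. The generator-pair commutators are: [a, b] = a².
The subgroup they normally generate is {e, a, a², a³, a⁴, a⁵, a⁶, a⁷, a⁸, a⁹, a¹⁰}, of order 11.
Check: |G/G'| = 22/11 = 2 is the order of the abelianisation.

Answer: 11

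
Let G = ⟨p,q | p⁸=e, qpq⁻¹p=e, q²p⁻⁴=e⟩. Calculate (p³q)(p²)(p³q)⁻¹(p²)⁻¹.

[(p³q), (p²)] = (p³q)·(p²)·(p³q)⁻¹·(p²)⁻¹.
  (p³q) · (p²) = pq
  (pq) · (p³q⁻¹) = p⁶
  (p⁶) · (p⁶) = p⁴

Answer: p⁴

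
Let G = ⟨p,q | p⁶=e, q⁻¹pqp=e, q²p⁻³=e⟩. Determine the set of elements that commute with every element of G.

An element z ∈ Z(G) iff z commutes with every generator.
For example p³ is central: (p³)·p = p⁴ = p·(p³); (p³)·q = q⁻¹ = q·(p³).
Whereas p ∉ Z(G) since p·q = pq ≠ p²q⁻¹ = q·p.
Checking each of the 12 elements this way gives Z(G) = {e, p³}, of order 2.

Answer: {e, p³}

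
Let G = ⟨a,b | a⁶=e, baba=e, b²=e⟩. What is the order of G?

Enumerate words in the generators, reducing via the relations: the distinct elements are
  {a, b, e, ab, a², a³, a⁴, a⁵, a²b, a³b, a⁴b, a⁵b}.
No further products give new elements, so |G| = 12.

Answer: 12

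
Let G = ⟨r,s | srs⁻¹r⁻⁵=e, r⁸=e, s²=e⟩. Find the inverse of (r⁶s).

The order of (r⁶s) is 4 (smallest k with (r⁶s)ᵏ = e), so (r⁶s)⁻¹ = (r⁶s)³ = r²s.
Check: (r⁶s) · (r²s) → (r⁶s) · r² = s;   s · s = e, giving e as required.

Answer: r²s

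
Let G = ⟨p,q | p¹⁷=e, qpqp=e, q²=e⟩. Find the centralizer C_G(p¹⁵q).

⟨p¹⁵q⟩ ⊆ C_G(p¹⁵q) since powers of p¹⁵q commute with p¹⁵q; so |C_G(p¹⁵q)| ≥ |⟨p¹⁵q⟩| = 2.
By orbit–stabilizer, |C_G(p¹⁵q)| = |G| / |conj. class of p¹⁵q| = 34 / 17 = 2.
The 2 elements commuting with p¹⁵q are {e, p¹⁵q}.

Answer: {e, p¹⁵q}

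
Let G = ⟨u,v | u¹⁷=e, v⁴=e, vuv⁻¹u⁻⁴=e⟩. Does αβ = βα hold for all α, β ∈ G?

u·v = uv but v·u = u⁴v, so u·v ≠ v·u and G is not abelian.

Answer: No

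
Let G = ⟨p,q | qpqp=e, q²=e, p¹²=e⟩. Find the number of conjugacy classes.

The conjugacy classes (representative and size) are:
  [e] (size 1), [p¹¹] (size 2), [p²] (size 2), [p⁹] (size 2), [p⁴] (size 2), [p⁵] (size 2), [p⁶] (size 1), [q] (size 6), [pq] (size 6).
Class equation: 1 + 2 + 2 + 2 + 2 + 2 + 1 + 6 + 6 = 24 = |G|. So G has 9 conjugacy classes.

Answer: 9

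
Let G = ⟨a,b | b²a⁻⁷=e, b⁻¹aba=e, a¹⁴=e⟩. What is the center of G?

An element z ∈ Z(G) iff z commutes with every generator.
For example a⁷ is central: (a⁷)·a = a⁸ = a·(a⁷); (a⁷)·b = b⁻¹ = b·(a⁷).
Whereas a ∉ Z(G) since a·b = ab ≠ a⁶b⁻¹ = b·a.
Checking each of the 28 elements this way gives Z(G) = {e, a⁷}, of order 2.

Answer: {e, a⁷}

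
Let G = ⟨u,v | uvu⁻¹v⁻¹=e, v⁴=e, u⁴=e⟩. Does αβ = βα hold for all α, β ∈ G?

Each pair of generators commutes: u·v = uv = v·u. Since the generators pairwise commute, every element of G commutes with every other, so G is abelian.

Answer: Yes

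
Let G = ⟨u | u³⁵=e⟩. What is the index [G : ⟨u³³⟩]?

First find ord(u³³) by computing successive powers:
  (u³³)¹ = u³³, (u³³)² = u³¹, (u³³)³ = u²⁹, (u³³)⁴ = u²⁷, (u³³)⁵ = u²⁵, (u³³)⁶ = u²³, (u³³)⁷ = u²¹, (u³³)⁸ = u¹⁹, (u³³)⁹ = u¹⁷, (u³³)¹⁰ = u¹⁵, (u³³)¹¹ = u¹³, (u³³)¹² = u¹¹, (u³³)¹³ = u⁹, (u³³)¹⁴ = u⁷, (u³³)¹⁵ = u⁵, (u³³)¹⁶ = u³, (u³³)¹⁷ = u, (u³³)¹⁸ = u³⁴, (u³³)¹⁹ = u³², (u³³)²⁰ = u³⁰, (u³³)²¹ = u²⁸, (u³³)²² = u²⁶, (u³³)²³ = u²⁴, (u³³)²⁴ = u²², (u³³)²⁵ = u²⁰, (u³³)²⁶ = u¹⁸, (u³³)²⁷ = u¹⁶, (u³³)²⁸ = u¹⁴, (u³³)²⁹ = u¹², (u³³)³⁰ = u¹⁰, (u³³)³¹ = u⁸, (u³³)³² = u⁶, (u³³)³³ = u⁴, (u³³)³⁴ = u², (u³³)³⁵ = e.
So |⟨u³³⟩| = ord(u³³) = 35. With |G| = 35, by Lagrange [G : ⟨u³³⟩] = 35/35 = 1.

Answer: 1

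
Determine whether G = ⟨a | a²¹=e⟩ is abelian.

G has a single generator, so G is cyclic and hence abelian.

Answer: Yes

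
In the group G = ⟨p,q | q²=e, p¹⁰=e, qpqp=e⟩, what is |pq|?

Compute successive powers until reaching e:
  (pq)¹ = pq, (pq)² = e.
The smallest positive k with (pq)ᵏ = e is 2.

Answer: 2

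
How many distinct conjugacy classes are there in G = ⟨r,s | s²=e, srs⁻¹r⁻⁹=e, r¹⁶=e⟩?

The conjugacy classes (representative and size) are:
  [e] (size 1), [r⁹] (size 2), [r²] (size 1), [r³] (size 2), [r⁴] (size 1), [r¹³] (size 2), [r⁶] (size 1), [r¹⁵] (size 2), [r⁸] (size 1), [r¹⁰] (size 1), [r¹²] (size 1), [r¹⁴] (size 1), [s] (size 2), [rs] (size 2), [r²s] (size 2), [r¹¹s] (size 2), [r⁴s] (size 2), [r¹³s] (size 2), [r¹⁴s] (size 2), [r¹⁵s] (size 2).
Class equation: 1 + 2 + 1 + 2 + 1 + 2 + 1 + 2 + 1 + 1 + 1 + 1 + 2 + 2 + 2 + 2 + 2 + 2 + 2 + 2 = 32 = |G|. So G has 20 conjugacy classes.

Answer: 20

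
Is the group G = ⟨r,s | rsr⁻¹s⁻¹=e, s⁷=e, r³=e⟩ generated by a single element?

|G| = 21. The element rs has order 21 (its powers give 21 distinct elements), so ⟨rs⟩ = G and G is cyclic.

Answer: Yes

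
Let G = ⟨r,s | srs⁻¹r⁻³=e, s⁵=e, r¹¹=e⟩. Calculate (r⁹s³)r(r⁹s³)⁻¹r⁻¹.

[(r⁹s³), r] = (r⁹s³)·r·(r⁹s³)⁻¹·r⁻¹.
  (r⁹s³) · r = r³s³
  (r³s³) · (r⁷s²) = r⁵
  (r⁵) · (r¹⁰) = r⁴

Answer: r⁴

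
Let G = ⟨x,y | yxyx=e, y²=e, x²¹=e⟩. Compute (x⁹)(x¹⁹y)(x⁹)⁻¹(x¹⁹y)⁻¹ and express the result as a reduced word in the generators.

[(x⁹), (x¹⁹y)] = (x⁹)·(x¹⁹y)·(x⁹)⁻¹·(x¹⁹y)⁻¹.
  (x⁹) · (x¹⁹y) = x⁷y
  (x⁷y) · (x¹²) = x¹⁶y
  (x¹⁶y) · (x¹⁹y) = x¹⁸

Answer: x¹⁸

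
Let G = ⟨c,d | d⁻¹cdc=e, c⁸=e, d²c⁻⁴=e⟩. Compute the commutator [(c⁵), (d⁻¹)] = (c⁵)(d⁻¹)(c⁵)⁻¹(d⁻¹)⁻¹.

[(c⁵), (d⁻¹)] = (c⁵)·(d⁻¹)·(c⁵)⁻¹·(d⁻¹)⁻¹.
  (c⁵) · (d⁻¹) = cd
  (cd) · (c³) = c²d⁻¹
  (c²d⁻¹) · d = c²

Answer: c²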